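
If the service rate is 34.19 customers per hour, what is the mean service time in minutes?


Mean service time = 60/mu = 60/34.19 = 1.75 minutes

1.75 minutes


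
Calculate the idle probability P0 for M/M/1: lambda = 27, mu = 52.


P0 = 1 - rho = 1 - 27/52 = 0.4808

0.4808


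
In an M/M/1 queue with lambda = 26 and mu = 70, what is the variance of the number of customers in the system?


rho = 26/70; Var(N) = rho/(1-rho)^2 = 0.94

0.94


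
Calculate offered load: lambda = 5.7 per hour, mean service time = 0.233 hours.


Offered load a = lambda * E[S] = 5.7 * 0.233 = 1.33 Erlangs

1.33 Erlangs


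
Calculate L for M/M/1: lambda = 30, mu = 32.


rho = 30/32; L = rho/(1-rho) = 15.0

15.0


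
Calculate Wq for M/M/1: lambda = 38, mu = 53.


rho = 38/53; Wq = rho/(mu - lambda) = 0.0478 hours

0.0478 hours


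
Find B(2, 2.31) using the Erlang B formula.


B(N,A) = (A^N/N!) / sum(A^k/k!, k=0..N) with N=2, A=2.31 = 0.4463

0.4463


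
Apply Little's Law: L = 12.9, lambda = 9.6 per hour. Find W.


W = L / lambda = 12.9 / 9.6 = 1.3438 hours

1.3438 hours


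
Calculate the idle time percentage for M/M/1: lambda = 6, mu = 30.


Idle fraction = (1 - rho) * 100 = (1 - 6/30) * 100 = 80.0%

80.0%


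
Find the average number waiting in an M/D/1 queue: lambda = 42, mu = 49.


M/D/1: Lq = rho^2 / (2*(1-rho)) where rho = 42/49; Lq = 2.57

2.57


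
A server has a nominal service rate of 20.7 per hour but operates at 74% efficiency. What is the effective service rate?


Effective rate = mu * efficiency = 20.7 * 0.74 = 15.32 per hour

15.32 per hour


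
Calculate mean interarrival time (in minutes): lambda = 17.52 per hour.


Mean interarrival time = 60/lambda = 60/17.52 = 3.42 minutes

3.42 minutes


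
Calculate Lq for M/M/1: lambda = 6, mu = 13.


rho = 6/13; Lq = rho^2/(1-rho) = 0.4

0.4


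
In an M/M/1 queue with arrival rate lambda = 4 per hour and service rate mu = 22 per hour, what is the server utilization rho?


rho = lambda/mu = 4/22 = 0.1818

0.1818


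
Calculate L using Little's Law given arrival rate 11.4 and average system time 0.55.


L = lambda * W = 11.4 * 0.55 = 6.27

6.27


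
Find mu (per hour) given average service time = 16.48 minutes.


mu = 60 / avg_service_time = 60 / 16.48 = 3.64 per hour

3.64 per hour


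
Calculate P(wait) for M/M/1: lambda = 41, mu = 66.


P(wait) = rho = lambda/mu = 41/66 = 0.6212

0.6212


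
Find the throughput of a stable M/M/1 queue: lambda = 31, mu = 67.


For a stable queue (lambda < mu), throughput = lambda = 31 per hour

31 per hour


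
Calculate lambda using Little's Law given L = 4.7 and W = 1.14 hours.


lambda = L / W = 4.7 / 1.14 = 4.12 per hour

4.12 per hour


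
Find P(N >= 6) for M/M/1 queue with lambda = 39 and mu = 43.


P(N >= 6) = rho^6 = (39/43)^6 = 0.5566

0.5566


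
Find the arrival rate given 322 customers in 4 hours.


lambda = total arrivals / time = 322 / 4 = 80.5 per hour

80.5 per hour


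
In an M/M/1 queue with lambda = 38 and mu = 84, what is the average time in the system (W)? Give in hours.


W = 1/(mu - lambda) = 1/(84 - 38) = 0.0217 hours

0.0217 hours


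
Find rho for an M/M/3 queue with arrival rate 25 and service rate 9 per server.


rho = lambda/(c*mu) = 25/(3*9) = 0.9259

0.9259


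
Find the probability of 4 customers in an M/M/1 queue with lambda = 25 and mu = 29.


rho = 25/29; P(n) = (1-rho)*rho^n = (1-25/29)*(25/29)^4 = 0.0762

0.0762


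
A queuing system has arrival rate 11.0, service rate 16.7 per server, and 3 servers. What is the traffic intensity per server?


rho = lambda / (c * mu) = 11.0 / (3 * 16.7) = 0.2196

0.2196


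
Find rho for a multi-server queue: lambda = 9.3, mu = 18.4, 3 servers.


rho = lambda / (c * mu) = 9.3 / (3 * 18.4) = 0.1685

0.1685


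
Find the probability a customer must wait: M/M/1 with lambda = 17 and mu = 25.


P(wait) = rho = lambda/mu = 17/25 = 0.68

0.68


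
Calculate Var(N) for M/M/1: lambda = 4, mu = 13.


rho = 4/13; Var(N) = rho/(1-rho)^2 = 0.64

0.64


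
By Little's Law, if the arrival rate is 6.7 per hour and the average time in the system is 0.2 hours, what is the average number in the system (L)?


L = lambda * W = 6.7 * 0.2 = 1.34

1.34


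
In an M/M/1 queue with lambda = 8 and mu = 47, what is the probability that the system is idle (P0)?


P0 = 1 - rho = 1 - 8/47 = 0.8298

0.8298


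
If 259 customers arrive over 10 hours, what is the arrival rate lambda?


lambda = total arrivals / time = 259 / 10 = 25.9 per hour

25.9 per hour


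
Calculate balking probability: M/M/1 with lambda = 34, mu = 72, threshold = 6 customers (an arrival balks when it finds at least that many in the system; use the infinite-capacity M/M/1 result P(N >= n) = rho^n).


P(N >= 6) = rho^6 = (34/72)^6 = 0.0111

0.0111


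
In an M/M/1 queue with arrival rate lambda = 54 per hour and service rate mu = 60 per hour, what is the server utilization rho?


rho = lambda/mu = 54/60 = 0.9

0.9


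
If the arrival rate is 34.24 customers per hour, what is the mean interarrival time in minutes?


Mean interarrival time = 60/lambda = 60/34.24 = 1.75 minutes

1.75 minutes


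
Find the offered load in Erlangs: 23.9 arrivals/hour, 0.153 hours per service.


Offered load a = lambda * E[S] = 23.9 * 0.153 = 3.66 Erlangs

3.66 Erlangs


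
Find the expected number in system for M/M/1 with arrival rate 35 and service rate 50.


rho = 35/50; L = rho/(1-rho) = 2.33

2.33


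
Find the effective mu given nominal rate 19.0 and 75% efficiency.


Effective rate = mu * efficiency = 19.0 * 0.75 = 14.25 per hour

14.25 per hour


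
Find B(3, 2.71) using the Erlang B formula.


B(N,A) = (A^N/N!) / sum(A^k/k!, k=0..N) with N=3, A=2.71 = 0.31

0.31


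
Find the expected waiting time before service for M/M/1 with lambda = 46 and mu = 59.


rho = 46/59; Wq = rho/(mu - lambda) = 0.06 hours

0.06 hours


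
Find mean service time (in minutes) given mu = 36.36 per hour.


Mean service time = 60/mu = 60/36.36 = 1.65 minutes

1.65 minutes


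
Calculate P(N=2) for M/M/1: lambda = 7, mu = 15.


rho = 7/15; P(n) = (1-rho)*rho^n = (1-7/15)*(7/15)^2 = 0.1161

0.1161


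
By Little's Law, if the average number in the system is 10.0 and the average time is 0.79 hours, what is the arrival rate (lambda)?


lambda = L / W = 10.0 / 0.79 = 12.66 per hour

12.66 per hour


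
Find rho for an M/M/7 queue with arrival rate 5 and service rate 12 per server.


rho = lambda/(c*mu) = 5/(7*12) = 0.0595

0.0595


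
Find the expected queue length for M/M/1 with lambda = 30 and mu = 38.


rho = 30/38; Lq = rho^2/(1-rho) = 2.96

2.96


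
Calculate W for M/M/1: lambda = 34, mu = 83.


W = 1/(mu - lambda) = 1/(83 - 34) = 0.0204 hours

0.0204 hours


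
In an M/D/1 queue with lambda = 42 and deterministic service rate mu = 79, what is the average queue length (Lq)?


M/D/1: Lq = rho^2 / (2*(1-rho)) where rho = 42/79; Lq = 0.3

0.3


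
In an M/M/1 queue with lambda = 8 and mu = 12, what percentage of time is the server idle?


Idle fraction = (1 - rho) * 100 = (1 - 8/12) * 100 = 33.3%

33.3%


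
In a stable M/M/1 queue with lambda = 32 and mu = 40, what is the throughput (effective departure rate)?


For a stable queue (lambda < mu), throughput = lambda = 32 per hour

32 per hour


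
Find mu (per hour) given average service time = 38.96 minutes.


mu = 60 / avg_service_time = 60 / 38.96 = 1.54 per hour

1.54 per hour


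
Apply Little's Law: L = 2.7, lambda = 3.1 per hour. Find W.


W = L / lambda = 2.7 / 3.1 = 0.871 hours

0.871 hours


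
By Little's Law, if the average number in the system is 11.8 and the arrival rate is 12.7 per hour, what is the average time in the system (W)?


W = L / lambda = 11.8 / 12.7 = 0.9291 hours

0.9291 hours


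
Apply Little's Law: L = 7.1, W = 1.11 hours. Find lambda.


lambda = L / W = 7.1 / 1.11 = 6.4 per hour

6.4 per hour


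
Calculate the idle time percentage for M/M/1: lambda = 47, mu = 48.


Idle fraction = (1 - rho) * 100 = (1 - 47/48) * 100 = 2.1%

2.1%


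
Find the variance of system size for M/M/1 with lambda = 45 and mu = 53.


rho = 45/53; Var(N) = rho/(1-rho)^2 = 37.27

37.27


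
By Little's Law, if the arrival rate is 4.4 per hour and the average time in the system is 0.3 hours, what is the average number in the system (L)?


L = lambda * W = 4.4 * 0.3 = 1.32

1.32


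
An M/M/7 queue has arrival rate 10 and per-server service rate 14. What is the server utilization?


rho = lambda/(c*mu) = 10/(7*14) = 0.102

0.102


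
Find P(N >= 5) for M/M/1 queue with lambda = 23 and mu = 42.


P(N >= 5) = rho^5 = (23/42)^5 = 0.0492

0.0492


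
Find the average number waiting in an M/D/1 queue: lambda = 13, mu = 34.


M/D/1: Lq = rho^2 / (2*(1-rho)) where rho = 13/34; Lq = 0.12

0.12


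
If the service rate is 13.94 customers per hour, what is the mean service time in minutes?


Mean service time = 60/mu = 60/13.94 = 4.3 minutes

4.3 minutes


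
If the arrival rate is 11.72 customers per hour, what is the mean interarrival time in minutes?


Mean interarrival time = 60/lambda = 60/11.72 = 5.12 minutes

5.12 minutes


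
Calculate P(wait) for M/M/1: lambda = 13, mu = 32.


P(wait) = rho = lambda/mu = 13/32 = 0.4063

0.4063


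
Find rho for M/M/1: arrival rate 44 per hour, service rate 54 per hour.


rho = lambda/mu = 44/54 = 0.8148

0.8148


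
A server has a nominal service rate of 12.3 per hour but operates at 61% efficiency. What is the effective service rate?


Effective rate = mu * efficiency = 12.3 * 0.61 = 7.5 per hour

7.5 per hour


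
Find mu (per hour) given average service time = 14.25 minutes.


mu = 60 / avg_service_time = 60 / 14.25 = 4.21 per hour

4.21 per hour


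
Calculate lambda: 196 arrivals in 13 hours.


lambda = total arrivals / time = 196 / 13 = 15.08 per hour

15.08 per hour


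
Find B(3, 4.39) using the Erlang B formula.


B(N,A) = (A^N/N!) / sum(A^k/k!, k=0..N) with N=3, A=4.39 = 0.4841

0.4841


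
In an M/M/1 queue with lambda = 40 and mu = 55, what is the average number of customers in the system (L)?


rho = 40/55; L = rho/(1-rho) = 2.67

2.67


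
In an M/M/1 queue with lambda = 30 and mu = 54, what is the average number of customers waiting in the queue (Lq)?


rho = 30/54; Lq = rho^2/(1-rho) = 0.69

0.69


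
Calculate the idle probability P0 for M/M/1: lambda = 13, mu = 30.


P0 = 1 - rho = 1 - 13/30 = 0.5667

0.5667


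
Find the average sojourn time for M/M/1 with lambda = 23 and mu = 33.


W = 1/(mu - lambda) = 1/(33 - 23) = 0.1 hours

0.1 hours


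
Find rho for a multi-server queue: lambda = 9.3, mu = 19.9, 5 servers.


rho = lambda / (c * mu) = 9.3 / (5 * 19.9) = 0.0935

0.0935


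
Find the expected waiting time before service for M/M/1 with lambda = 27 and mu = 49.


rho = 27/49; Wq = rho/(mu - lambda) = 0.025 hours

0.025 hours


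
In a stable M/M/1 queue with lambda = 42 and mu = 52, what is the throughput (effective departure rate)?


For a stable queue (lambda < mu), throughput = lambda = 42 per hour

42 per hour


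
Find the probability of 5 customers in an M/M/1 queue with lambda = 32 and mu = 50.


rho = 32/50; P(n) = (1-rho)*rho^n = (1-32/50)*(32/50)^5 = 0.0387

0.0387


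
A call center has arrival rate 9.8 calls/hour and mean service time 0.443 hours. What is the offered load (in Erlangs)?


Offered load a = lambda * E[S] = 9.8 * 0.443 = 4.34 Erlangs

4.34 Erlangs


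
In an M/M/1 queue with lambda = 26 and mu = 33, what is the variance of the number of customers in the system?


rho = 26/33; Var(N) = rho/(1-rho)^2 = 17.51

17.51


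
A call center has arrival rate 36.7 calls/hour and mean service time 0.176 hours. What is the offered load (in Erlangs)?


Offered load a = lambda * E[S] = 36.7 * 0.176 = 6.46 Erlangs

6.46 Erlangs


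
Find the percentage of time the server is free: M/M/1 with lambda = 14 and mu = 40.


Idle fraction = (1 - rho) * 100 = (1 - 14/40) * 100 = 65.0%

65.0%


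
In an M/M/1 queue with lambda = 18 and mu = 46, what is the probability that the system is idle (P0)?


P0 = 1 - rho = 1 - 18/46 = 0.6087

0.6087


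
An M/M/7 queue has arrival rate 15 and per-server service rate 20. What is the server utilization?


rho = lambda/(c*mu) = 15/(7*20) = 0.1071

0.1071


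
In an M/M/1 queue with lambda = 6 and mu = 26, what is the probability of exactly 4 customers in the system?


rho = 6/26; P(n) = (1-rho)*rho^n = (1-6/26)*(6/26)^4 = 0.0022

0.0022


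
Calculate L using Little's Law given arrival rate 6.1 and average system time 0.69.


L = lambda * W = 6.1 * 0.69 = 4.21

4.21


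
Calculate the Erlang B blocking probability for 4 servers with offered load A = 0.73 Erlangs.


B(N,A) = (A^N/N!) / sum(A^k/k!, k=0..N) with N=4, A=0.73 = 0.0057

0.0057


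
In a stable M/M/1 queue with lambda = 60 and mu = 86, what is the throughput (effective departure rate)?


For a stable queue (lambda < mu), throughput = lambda = 60 per hour

60 per hour


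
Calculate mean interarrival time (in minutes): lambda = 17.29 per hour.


Mean interarrival time = 60/lambda = 60/17.29 = 3.47 minutes

3.47 minutes


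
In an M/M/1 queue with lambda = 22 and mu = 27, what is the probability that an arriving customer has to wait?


P(wait) = rho = lambda/mu = 22/27 = 0.8148

0.8148


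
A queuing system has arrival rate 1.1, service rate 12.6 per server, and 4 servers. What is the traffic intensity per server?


rho = lambda / (c * mu) = 1.1 / (4 * 12.6) = 0.0218

0.0218


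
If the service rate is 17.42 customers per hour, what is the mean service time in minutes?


Mean service time = 60/mu = 60/17.42 = 3.44 minutes

3.44 minutes


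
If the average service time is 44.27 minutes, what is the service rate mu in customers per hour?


mu = 60 / avg_service_time = 60 / 44.27 = 1.36 per hour

1.36 per hour


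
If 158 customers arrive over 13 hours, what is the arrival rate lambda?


lambda = total arrivals / time = 158 / 13 = 12.15 per hour

12.15 per hour


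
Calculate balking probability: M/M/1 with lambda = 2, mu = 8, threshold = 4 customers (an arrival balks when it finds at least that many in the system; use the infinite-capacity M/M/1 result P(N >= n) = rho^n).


P(N >= 4) = rho^4 = (2/8)^4 = 0.0039

0.0039


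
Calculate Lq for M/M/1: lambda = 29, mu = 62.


rho = 29/62; Lq = rho^2/(1-rho) = 0.41

0.41


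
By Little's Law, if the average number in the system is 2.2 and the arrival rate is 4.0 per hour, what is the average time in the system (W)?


W = L / lambda = 2.2 / 4.0 = 0.55 hours

0.55 hours


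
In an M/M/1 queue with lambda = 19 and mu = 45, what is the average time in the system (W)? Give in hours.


W = 1/(mu - lambda) = 1/(45 - 19) = 0.0385 hours

0.0385 hours


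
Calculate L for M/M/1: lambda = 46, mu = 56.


rho = 46/56; L = rho/(1-rho) = 4.6

4.6


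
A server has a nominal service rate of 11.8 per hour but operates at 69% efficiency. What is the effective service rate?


Effective rate = mu * efficiency = 11.8 * 0.69 = 8.14 per hour

8.14 per hour


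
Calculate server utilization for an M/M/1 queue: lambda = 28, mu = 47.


rho = lambda/mu = 28/47 = 0.5957

0.5957


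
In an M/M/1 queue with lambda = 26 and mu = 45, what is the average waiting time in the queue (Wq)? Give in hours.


rho = 26/45; Wq = rho/(mu - lambda) = 0.0304 hours

0.0304 hours


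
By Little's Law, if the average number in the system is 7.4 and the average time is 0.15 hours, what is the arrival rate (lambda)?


lambda = L / W = 7.4 / 0.15 = 49.33 per hour

49.33 per hour


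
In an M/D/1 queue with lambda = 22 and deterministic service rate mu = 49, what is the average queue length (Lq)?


M/D/1: Lq = rho^2 / (2*(1-rho)) where rho = 22/49; Lq = 0.18

0.18


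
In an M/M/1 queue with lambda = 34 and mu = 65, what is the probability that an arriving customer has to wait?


P(wait) = rho = lambda/mu = 34/65 = 0.5231

0.5231


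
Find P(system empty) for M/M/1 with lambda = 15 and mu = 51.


P0 = 1 - rho = 1 - 15/51 = 0.7059

0.7059


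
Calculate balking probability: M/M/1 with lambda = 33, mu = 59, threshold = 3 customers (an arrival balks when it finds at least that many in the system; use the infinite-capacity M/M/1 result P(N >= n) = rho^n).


P(N >= 3) = rho^3 = (33/59)^3 = 0.175

0.175


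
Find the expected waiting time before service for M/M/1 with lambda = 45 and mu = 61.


rho = 45/61; Wq = rho/(mu - lambda) = 0.0461 hours

0.0461 hours


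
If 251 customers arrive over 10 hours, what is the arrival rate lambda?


lambda = total arrivals / time = 251 / 10 = 25.1 per hour

25.1 per hour


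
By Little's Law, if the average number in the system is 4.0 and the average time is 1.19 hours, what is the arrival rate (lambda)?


lambda = L / W = 4.0 / 1.19 = 3.36 per hour

3.36 per hour


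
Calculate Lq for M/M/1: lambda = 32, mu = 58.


rho = 32/58; Lq = rho^2/(1-rho) = 0.68

0.68


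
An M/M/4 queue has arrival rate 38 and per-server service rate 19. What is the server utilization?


rho = lambda/(c*mu) = 38/(4*19) = 0.5

0.5


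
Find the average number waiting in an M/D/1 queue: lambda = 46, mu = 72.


M/D/1: Lq = rho^2 / (2*(1-rho)) where rho = 46/72; Lq = 0.57

0.57


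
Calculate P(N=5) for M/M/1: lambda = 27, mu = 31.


rho = 27/31; P(n) = (1-rho)*rho^n = (1-27/31)*(27/31)^5 = 0.0647

0.0647


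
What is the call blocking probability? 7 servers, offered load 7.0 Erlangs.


B(N,A) = (A^N/N!) / sum(A^k/k!, k=0..N) with N=7, A=7.0 = 0.2489

0.2489


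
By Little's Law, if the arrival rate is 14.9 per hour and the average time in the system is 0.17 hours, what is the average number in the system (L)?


L = lambda * W = 14.9 * 0.17 = 2.53

2.53


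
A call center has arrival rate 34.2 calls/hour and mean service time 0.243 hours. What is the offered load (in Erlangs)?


Offered load a = lambda * E[S] = 34.2 * 0.243 = 8.31 Erlangs

8.31 Erlangs


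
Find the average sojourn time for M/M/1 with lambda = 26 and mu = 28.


W = 1/(mu - lambda) = 1/(28 - 26) = 0.5 hours

0.5 hours


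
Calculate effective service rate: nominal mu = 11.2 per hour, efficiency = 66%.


Effective rate = mu * efficiency = 11.2 * 0.66 = 7.39 per hour

7.39 per hour


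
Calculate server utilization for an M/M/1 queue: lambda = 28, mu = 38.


rho = lambda/mu = 28/38 = 0.7368

0.7368


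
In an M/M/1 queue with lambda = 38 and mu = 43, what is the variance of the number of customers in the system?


rho = 38/43; Var(N) = rho/(1-rho)^2 = 65.36

65.36


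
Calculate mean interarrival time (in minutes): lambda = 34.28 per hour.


Mean interarrival time = 60/lambda = 60/34.28 = 1.75 minutes

1.75 minutes


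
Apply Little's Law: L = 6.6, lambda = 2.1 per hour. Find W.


W = L / lambda = 6.6 / 2.1 = 3.1429 hours

3.1429 hours


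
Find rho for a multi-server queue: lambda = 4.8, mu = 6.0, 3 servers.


rho = lambda / (c * mu) = 4.8 / (3 * 6.0) = 0.2667

0.2667


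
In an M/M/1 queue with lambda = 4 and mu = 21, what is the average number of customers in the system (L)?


rho = 4/21; L = rho/(1-rho) = 0.24

0.24


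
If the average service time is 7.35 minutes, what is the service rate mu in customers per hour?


mu = 60 / avg_service_time = 60 / 7.35 = 8.16 per hour

8.16 per hour


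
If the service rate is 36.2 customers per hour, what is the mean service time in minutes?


Mean service time = 60/mu = 60/36.2 = 1.66 minutes

1.66 minutes


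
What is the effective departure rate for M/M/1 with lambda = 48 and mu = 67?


For a stable queue (lambda < mu), throughput = lambda = 48 per hour

48 per hour


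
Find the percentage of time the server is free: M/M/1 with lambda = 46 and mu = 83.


Idle fraction = (1 - rho) * 100 = (1 - 46/83) * 100 = 44.6%

44.6%


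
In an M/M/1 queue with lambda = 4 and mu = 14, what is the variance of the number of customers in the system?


rho = 4/14; Var(N) = rho/(1-rho)^2 = 0.56

0.56


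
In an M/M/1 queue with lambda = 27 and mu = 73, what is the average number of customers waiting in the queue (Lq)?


rho = 27/73; Lq = rho^2/(1-rho) = 0.22

0.22


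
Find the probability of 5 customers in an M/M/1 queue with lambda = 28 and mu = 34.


rho = 28/34; P(n) = (1-rho)*rho^n = (1-28/34)*(28/34)^5 = 0.0668

0.0668


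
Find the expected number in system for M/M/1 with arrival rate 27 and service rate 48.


rho = 27/48; L = rho/(1-rho) = 1.29

1.29


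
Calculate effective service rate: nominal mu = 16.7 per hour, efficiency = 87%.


Effective rate = mu * efficiency = 16.7 * 0.87 = 14.53 per hour

14.53 per hour


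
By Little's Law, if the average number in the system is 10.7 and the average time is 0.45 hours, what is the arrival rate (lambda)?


lambda = L / W = 10.7 / 0.45 = 23.78 per hour

23.78 per hour


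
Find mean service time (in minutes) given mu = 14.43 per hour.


Mean service time = 60/mu = 60/14.43 = 4.16 minutes

4.16 minutes


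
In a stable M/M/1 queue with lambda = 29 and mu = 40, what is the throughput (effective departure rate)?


For a stable queue (lambda < mu), throughput = lambda = 29 per hour

29 per hour


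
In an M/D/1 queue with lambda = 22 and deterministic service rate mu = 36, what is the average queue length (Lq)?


M/D/1: Lq = rho^2 / (2*(1-rho)) where rho = 22/36; Lq = 0.48

0.48


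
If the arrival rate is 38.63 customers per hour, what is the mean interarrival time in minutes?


Mean interarrival time = 60/lambda = 60/38.63 = 1.55 minutes

1.55 minutes


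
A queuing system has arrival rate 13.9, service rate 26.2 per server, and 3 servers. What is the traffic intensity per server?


rho = lambda / (c * mu) = 13.9 / (3 * 26.2) = 0.1768

0.1768


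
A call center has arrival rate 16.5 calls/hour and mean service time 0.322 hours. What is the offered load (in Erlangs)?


Offered load a = lambda * E[S] = 16.5 * 0.322 = 5.31 Erlangs

5.31 Erlangs


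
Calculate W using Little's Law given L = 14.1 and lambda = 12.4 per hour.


W = L / lambda = 14.1 / 12.4 = 1.1371 hours

1.1371 hours


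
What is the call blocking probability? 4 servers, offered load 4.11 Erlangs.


B(N,A) = (A^N/N!) / sum(A^k/k!, k=0..N) with N=4, A=4.11 = 0.3212

0.3212


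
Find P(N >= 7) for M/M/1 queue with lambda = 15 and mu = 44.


P(N >= 7) = rho^7 = (15/44)^7 = 0.0005

0.0005


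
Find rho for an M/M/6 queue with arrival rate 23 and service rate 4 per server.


rho = lambda/(c*mu) = 23/(6*4) = 0.9583

0.9583


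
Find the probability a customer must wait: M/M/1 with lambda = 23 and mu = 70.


P(wait) = rho = lambda/mu = 23/70 = 0.3286

0.3286


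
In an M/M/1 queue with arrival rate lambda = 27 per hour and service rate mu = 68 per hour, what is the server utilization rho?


rho = lambda/mu = 27/68 = 0.3971

0.3971


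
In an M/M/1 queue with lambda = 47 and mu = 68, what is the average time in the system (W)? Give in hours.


W = 1/(mu - lambda) = 1/(68 - 47) = 0.0476 hours

0.0476 hours


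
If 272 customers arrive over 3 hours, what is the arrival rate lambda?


lambda = total arrivals / time = 272 / 3 = 90.67 per hour

90.67 per hour


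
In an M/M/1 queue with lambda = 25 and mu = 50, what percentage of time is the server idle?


Idle fraction = (1 - rho) * 100 = (1 - 25/50) * 100 = 50.0%

50.0%


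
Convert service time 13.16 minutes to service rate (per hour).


mu = 60 / avg_service_time = 60 / 13.16 = 4.56 per hour

4.56 per hour


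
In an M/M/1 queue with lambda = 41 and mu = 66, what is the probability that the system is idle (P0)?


P0 = 1 - rho = 1 - 41/66 = 0.3788

0.3788


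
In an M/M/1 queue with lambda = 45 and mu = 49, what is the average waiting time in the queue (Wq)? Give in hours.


rho = 45/49; Wq = rho/(mu - lambda) = 0.2296 hours

0.2296 hours


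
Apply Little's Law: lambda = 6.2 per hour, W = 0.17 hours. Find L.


L = lambda * W = 6.2 * 0.17 = 1.05

1.05


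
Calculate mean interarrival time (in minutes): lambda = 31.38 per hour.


Mean interarrival time = 60/lambda = 60/31.38 = 1.91 minutes

1.91 minutes


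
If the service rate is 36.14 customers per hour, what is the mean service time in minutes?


Mean service time = 60/mu = 60/36.14 = 1.66 minutes

1.66 minutes


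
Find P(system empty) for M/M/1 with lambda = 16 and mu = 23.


P0 = 1 - rho = 1 - 16/23 = 0.3043

0.3043


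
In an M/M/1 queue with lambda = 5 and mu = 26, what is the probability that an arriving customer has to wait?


P(wait) = rho = lambda/mu = 5/26 = 0.1923

0.1923


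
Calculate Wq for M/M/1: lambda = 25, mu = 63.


rho = 25/63; Wq = rho/(mu - lambda) = 0.0104 hours

0.0104 hours


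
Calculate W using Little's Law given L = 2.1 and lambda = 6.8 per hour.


W = L / lambda = 2.1 / 6.8 = 0.3088 hours

0.3088 hours


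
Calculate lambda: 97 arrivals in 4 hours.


lambda = total arrivals / time = 97 / 4 = 24.25 per hour

24.25 per hour


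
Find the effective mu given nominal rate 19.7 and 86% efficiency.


Effective rate = mu * efficiency = 19.7 * 0.86 = 16.94 per hour

16.94 per hour


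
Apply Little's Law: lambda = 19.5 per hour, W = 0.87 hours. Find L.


L = lambda * W = 19.5 * 0.87 = 16.97

16.97


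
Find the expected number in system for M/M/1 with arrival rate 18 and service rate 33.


rho = 18/33; L = rho/(1-rho) = 1.2

1.2


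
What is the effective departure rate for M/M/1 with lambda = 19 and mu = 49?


For a stable queue (lambda < mu), throughput = lambda = 19 per hour

19 per hour


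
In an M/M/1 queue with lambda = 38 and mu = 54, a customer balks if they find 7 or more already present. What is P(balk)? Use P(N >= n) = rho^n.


P(N >= 7) = rho^7 = (38/54)^7 = 0.0855

0.0855


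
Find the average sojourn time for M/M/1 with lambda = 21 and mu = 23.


W = 1/(mu - lambda) = 1/(23 - 21) = 0.5 hours

0.5 hours


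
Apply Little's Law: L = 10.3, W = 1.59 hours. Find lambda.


lambda = L / W = 10.3 / 1.59 = 6.48 per hour

6.48 per hour


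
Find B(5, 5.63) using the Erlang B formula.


B(N,A) = (A^N/N!) / sum(A^k/k!, k=0..N) with N=5, A=5.63 = 0.3338

0.3338


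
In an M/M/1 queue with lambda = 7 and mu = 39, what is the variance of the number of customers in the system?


rho = 7/39; Var(N) = rho/(1-rho)^2 = 0.27

0.27


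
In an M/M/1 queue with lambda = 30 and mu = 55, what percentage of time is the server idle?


Idle fraction = (1 - rho) * 100 = (1 - 30/55) * 100 = 45.5%

45.5%


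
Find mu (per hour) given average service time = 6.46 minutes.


mu = 60 / avg_service_time = 60 / 6.46 = 9.29 per hour

9.29 per hour


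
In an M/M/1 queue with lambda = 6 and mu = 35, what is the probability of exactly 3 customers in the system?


rho = 6/35; P(n) = (1-rho)*rho^n = (1-6/35)*(6/35)^3 = 0.0042

0.0042


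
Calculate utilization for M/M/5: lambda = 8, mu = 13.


rho = lambda/(c*mu) = 8/(5*13) = 0.1231

0.1231


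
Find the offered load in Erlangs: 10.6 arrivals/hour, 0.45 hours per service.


Offered load a = lambda * E[S] = 10.6 * 0.45 = 4.77 Erlangs

4.77 Erlangs


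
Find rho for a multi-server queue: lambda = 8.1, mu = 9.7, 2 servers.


rho = lambda / (c * mu) = 8.1 / (2 * 9.7) = 0.4175

0.4175


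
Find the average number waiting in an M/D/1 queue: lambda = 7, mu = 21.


M/D/1: Lq = rho^2 / (2*(1-rho)) where rho = 7/21; Lq = 0.08

0.08


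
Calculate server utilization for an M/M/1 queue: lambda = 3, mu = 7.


rho = lambda/mu = 3/7 = 0.4286

0.4286


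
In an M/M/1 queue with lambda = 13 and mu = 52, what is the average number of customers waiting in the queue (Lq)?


rho = 13/52; Lq = rho^2/(1-rho) = 0.08

0.08


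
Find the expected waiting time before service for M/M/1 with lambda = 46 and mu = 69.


rho = 46/69; Wq = rho/(mu - lambda) = 0.029 hours

0.029 hours


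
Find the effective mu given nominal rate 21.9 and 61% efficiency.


Effective rate = mu * efficiency = 21.9 * 0.61 = 13.36 per hour

13.36 per hour


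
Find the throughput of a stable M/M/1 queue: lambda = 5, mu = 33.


For a stable queue (lambda < mu), throughput = lambda = 5 per hour

5 per hour


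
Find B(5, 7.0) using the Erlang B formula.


B(N,A) = (A^N/N!) / sum(A^k/k!, k=0..N) with N=5, A=7.0 = 0.4247

0.4247


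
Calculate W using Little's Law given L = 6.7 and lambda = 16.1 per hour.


W = L / lambda = 6.7 / 16.1 = 0.4161 hours

0.4161 hours


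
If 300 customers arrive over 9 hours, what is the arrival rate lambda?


lambda = total arrivals / time = 300 / 9 = 33.33 per hour

33.33 per hour


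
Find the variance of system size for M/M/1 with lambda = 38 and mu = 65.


rho = 38/65; Var(N) = rho/(1-rho)^2 = 3.39

3.39


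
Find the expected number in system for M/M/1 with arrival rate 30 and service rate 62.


rho = 30/62; L = rho/(1-rho) = 0.94

0.94


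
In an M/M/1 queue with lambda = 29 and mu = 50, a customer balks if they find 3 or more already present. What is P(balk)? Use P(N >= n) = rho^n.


P(N >= 3) = rho^3 = (29/50)^3 = 0.1951

0.1951


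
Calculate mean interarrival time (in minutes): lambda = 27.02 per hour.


Mean interarrival time = 60/lambda = 60/27.02 = 2.22 minutes

2.22 minutes


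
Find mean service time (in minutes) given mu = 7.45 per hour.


Mean service time = 60/mu = 60/7.45 = 8.05 minutes

8.05 minutes


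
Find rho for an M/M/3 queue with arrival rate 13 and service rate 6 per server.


rho = lambda/(c*mu) = 13/(3*6) = 0.7222

0.7222


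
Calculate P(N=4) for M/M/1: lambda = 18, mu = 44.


rho = 18/44; P(n) = (1-rho)*rho^n = (1-18/44)*(18/44)^4 = 0.0166

0.0166


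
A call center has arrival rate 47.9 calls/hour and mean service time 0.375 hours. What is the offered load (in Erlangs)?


Offered load a = lambda * E[S] = 47.9 * 0.375 = 17.96 Erlangs

17.96 Erlangs


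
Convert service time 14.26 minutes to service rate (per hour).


mu = 60 / avg_service_time = 60 / 14.26 = 4.21 per hour

4.21 per hour


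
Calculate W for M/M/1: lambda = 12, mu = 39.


W = 1/(mu - lambda) = 1/(39 - 12) = 0.037 hours

0.037 hours


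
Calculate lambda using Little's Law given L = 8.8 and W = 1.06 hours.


lambda = L / W = 8.8 / 1.06 = 8.3 per hour

8.3 per hour


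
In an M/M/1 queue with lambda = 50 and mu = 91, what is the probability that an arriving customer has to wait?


P(wait) = rho = lambda/mu = 50/91 = 0.5495

0.5495


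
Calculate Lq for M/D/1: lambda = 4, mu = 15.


M/D/1: Lq = rho^2 / (2*(1-rho)) where rho = 4/15; Lq = 0.05

0.05


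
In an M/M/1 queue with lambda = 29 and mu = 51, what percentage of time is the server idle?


Idle fraction = (1 - rho) * 100 = (1 - 29/51) * 100 = 43.1%

43.1%


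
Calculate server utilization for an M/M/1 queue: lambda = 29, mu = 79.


rho = lambda/mu = 29/79 = 0.3671

0.3671


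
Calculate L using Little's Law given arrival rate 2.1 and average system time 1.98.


L = lambda * W = 2.1 * 1.98 = 4.16

4.16


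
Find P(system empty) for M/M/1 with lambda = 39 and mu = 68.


P0 = 1 - rho = 1 - 39/68 = 0.4265

0.4265


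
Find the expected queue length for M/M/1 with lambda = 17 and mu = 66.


rho = 17/66; Lq = rho^2/(1-rho) = 0.09

0.09


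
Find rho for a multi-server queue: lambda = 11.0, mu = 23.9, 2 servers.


rho = lambda / (c * mu) = 11.0 / (2 * 23.9) = 0.2301

0.2301


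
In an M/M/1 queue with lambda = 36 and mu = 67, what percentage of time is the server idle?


Idle fraction = (1 - rho) * 100 = (1 - 36/67) * 100 = 46.3%

46.3%


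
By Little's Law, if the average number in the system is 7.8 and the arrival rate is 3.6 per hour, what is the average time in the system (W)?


W = L / lambda = 7.8 / 3.6 = 2.1667 hours

2.1667 hours


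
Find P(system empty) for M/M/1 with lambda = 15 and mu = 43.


P0 = 1 - rho = 1 - 15/43 = 0.6512

0.6512


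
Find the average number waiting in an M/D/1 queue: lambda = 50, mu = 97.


M/D/1: Lq = rho^2 / (2*(1-rho)) where rho = 50/97; Lq = 0.27

0.27


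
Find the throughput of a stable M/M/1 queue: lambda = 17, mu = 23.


For a stable queue (lambda < mu), throughput = lambda = 17 per hour

17 per hour


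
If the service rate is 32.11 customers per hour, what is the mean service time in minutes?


Mean service time = 60/mu = 60/32.11 = 1.87 minutes

1.87 minutes


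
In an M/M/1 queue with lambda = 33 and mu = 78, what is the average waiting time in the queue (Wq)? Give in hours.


rho = 33/78; Wq = rho/(mu - lambda) = 0.0094 hours

0.0094 hours


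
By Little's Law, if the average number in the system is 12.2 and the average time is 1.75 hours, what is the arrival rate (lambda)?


lambda = L / W = 12.2 / 1.75 = 6.97 per hour

6.97 per hour


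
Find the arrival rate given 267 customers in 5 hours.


lambda = total arrivals / time = 267 / 5 = 53.4 per hour

53.4 per hour


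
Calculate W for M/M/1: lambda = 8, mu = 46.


W = 1/(mu - lambda) = 1/(46 - 8) = 0.0263 hours

0.0263 hours


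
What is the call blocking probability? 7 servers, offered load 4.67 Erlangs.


B(N,A) = (A^N/N!) / sum(A^k/k!, k=0..N) with N=7, A=4.67 = 0.1002

0.1002


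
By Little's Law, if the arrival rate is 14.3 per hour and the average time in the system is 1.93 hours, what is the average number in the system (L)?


L = lambda * W = 14.3 * 1.93 = 27.6

27.6


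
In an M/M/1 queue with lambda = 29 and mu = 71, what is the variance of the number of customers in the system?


rho = 29/71; Var(N) = rho/(1-rho)^2 = 1.17

1.17


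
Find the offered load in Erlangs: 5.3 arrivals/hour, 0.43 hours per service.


Offered load a = lambda * E[S] = 5.3 * 0.43 = 2.28 Erlangs

2.28 Erlangs


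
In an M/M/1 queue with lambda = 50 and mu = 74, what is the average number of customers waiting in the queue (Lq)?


rho = 50/74; Lq = rho^2/(1-rho) = 1.41

1.41


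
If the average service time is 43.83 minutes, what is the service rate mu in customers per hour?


mu = 60 / avg_service_time = 60 / 43.83 = 1.37 per hour

1.37 per hour


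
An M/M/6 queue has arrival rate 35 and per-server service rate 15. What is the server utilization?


rho = lambda/(c*mu) = 35/(6*15) = 0.3889

0.3889


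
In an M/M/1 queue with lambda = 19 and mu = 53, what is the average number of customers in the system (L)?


rho = 19/53; L = rho/(1-rho) = 0.56

0.56


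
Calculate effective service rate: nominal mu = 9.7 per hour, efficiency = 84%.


Effective rate = mu * efficiency = 9.7 * 0.84 = 8.15 per hour

8.15 per hour


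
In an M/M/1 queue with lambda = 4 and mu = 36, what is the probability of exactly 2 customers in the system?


rho = 4/36; P(n) = (1-rho)*rho^n = (1-4/36)*(4/36)^2 = 0.011

0.011


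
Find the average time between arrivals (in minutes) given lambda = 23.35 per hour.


Mean interarrival time = 60/lambda = 60/23.35 = 2.57 minutes

2.57 minutes


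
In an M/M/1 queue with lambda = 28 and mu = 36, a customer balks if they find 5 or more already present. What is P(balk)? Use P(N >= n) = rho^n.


P(N >= 5) = rho^5 = (28/36)^5 = 0.2846

0.2846


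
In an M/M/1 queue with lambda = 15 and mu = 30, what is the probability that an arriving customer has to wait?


P(wait) = rho = lambda/mu = 15/30 = 0.5

0.5


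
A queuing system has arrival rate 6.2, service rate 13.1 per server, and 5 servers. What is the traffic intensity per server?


rho = lambda / (c * mu) = 6.2 / (5 * 13.1) = 0.0947

0.0947


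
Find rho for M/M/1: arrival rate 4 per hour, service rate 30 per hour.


rho = lambda/mu = 4/30 = 0.1333

0.1333


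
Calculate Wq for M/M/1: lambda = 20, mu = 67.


rho = 20/67; Wq = rho/(mu - lambda) = 0.0064 hours

0.0064 hours


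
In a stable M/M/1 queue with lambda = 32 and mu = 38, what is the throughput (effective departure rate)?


For a stable queue (lambda < mu), throughput = lambda = 32 per hour

32 per hour


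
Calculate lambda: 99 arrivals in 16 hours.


lambda = total arrivals / time = 99 / 16 = 6.19 per hour

6.19 per hour


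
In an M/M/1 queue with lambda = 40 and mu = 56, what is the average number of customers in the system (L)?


rho = 40/56; L = rho/(1-rho) = 2.5

2.5


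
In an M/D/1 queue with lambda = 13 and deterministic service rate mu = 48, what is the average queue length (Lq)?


M/D/1: Lq = rho^2 / (2*(1-rho)) where rho = 13/48; Lq = 0.05

0.05


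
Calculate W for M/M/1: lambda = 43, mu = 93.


W = 1/(mu - lambda) = 1/(93 - 43) = 0.02 hours

0.02 hours


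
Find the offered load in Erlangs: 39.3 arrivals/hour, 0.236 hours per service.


Offered load a = lambda * E[S] = 39.3 * 0.236 = 9.27 Erlangs

9.27 Erlangs


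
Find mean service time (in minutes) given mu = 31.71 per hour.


Mean service time = 60/mu = 60/31.71 = 1.89 minutes

1.89 minutes


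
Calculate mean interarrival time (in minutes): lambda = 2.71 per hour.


Mean interarrival time = 60/lambda = 60/2.71 = 22.14 minutes

22.14 minutes


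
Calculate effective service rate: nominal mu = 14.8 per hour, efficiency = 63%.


Effective rate = mu * efficiency = 14.8 * 0.63 = 9.32 per hour

9.32 per hour


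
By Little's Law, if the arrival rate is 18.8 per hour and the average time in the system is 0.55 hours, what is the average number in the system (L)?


L = lambda * W = 18.8 * 0.55 = 10.34

10.34


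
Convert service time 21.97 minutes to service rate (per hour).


mu = 60 / avg_service_time = 60 / 21.97 = 2.73 per hour

2.73 per hour


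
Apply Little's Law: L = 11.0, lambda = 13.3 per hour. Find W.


W = L / lambda = 11.0 / 13.3 = 0.8271 hours

0.8271 hours


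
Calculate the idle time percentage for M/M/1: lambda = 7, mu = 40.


Idle fraction = (1 - rho) * 100 = (1 - 7/40) * 100 = 82.5%

82.5%


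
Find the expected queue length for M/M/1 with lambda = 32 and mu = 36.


rho = 32/36; Lq = rho^2/(1-rho) = 7.11

7.11


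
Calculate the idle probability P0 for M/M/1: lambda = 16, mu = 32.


P0 = 1 - rho = 1 - 16/32 = 0.5

0.5


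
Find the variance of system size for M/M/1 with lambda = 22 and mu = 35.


rho = 22/35; Var(N) = rho/(1-rho)^2 = 4.56

4.56


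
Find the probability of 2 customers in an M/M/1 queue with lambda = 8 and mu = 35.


rho = 8/35; P(n) = (1-rho)*rho^n = (1-8/35)*(8/35)^2 = 0.0403

0.0403


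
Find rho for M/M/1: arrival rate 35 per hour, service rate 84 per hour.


rho = lambda/mu = 35/84 = 0.4167

0.4167


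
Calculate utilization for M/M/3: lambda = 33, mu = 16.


rho = lambda/(c*mu) = 33/(3*16) = 0.6875

0.6875


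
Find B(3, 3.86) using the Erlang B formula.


B(N,A) = (A^N/N!) / sum(A^k/k!, k=0..N) with N=3, A=3.86 = 0.4378

0.4378


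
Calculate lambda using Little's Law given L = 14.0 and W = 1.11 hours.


lambda = L / W = 14.0 / 1.11 = 12.61 per hour

12.61 per hour
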